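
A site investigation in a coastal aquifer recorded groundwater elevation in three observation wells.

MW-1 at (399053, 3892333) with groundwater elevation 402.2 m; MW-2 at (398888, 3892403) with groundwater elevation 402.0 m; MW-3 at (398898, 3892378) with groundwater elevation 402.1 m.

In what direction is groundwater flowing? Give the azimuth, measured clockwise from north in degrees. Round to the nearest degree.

008°

With h = a·x + b·y + c and MW-1 as origin, the differences give:
  (-165)·a + 70·b = -0.2
  (-155)·a + 45·b = -0.1
Eliminate b (×45 and ×70, subtract): 3425·a = -2.00 → a = ∂h/∂x = -0.0005839
Back-substitute: b = ∂h/∂y = -0.004234.
Flow direction (−∇h) has components (+0.0005839 E, +0.004234 N).
Azimuth = atan2(E, N) = atan2(+0.0005839, +0.004234) = 7.9° ≈ 008°.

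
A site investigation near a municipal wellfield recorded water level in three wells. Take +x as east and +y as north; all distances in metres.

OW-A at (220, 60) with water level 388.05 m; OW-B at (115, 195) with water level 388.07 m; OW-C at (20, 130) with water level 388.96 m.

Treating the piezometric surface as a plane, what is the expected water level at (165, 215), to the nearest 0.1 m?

387.7 m

Taking OW-A as reference: OW-B−OW-A = (-105, 135, +0.02); OW-C−OW-A = (-200, 70, +0.91).
Determinant of the coordinate differences = (-105)·70 − (-200)·135 = 19650.
∂h/∂x = [(+0.02)·70 − (+0.91)·135] / 19650 = -0.006181
∂h/∂y = [(-105)·(+0.91) − (-200)·(+0.02)] / 19650 = -0.004659
h(165, 215) = 388.05 + (-0.006181)·(-55) + (-0.004659)·(155) = 388.05 +0.340 -0.722 = 387.668 m.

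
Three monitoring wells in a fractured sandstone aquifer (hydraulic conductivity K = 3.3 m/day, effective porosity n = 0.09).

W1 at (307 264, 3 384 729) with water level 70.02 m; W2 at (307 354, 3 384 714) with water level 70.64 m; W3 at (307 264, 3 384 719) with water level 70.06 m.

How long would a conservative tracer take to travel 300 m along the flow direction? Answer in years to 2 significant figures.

With h = a·x + b·y + c and W1 as origin, the differences give:
  90·a + (-15)·b = +0.62
  0·a + (-10)·b = +0.04
Eliminate b (×(-10) and ×(-15), subtract): -900·a = -5.600 → a = ∂h/∂x = +0.006222
Back-substitute: b = ∂h/∂y = -0.004000.
|∇h| = √(0.006222² + -0.004000²) = 0.007397
Seepage velocity v = K·i/n = 3.3 × 0.007397 / 0.09 = 0.2712 m/day.
t = 300 / 0.2712 = 1106 days = 3.03 years.

3.0 years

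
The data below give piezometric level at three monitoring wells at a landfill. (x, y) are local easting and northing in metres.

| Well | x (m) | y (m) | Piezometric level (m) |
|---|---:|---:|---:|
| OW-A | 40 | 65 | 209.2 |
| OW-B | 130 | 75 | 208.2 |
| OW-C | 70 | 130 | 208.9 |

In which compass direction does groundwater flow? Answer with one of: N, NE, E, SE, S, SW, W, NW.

E

Differences from OW-A: to OW-B (Δx, Δy, Δh) = (90, 10, -1.0); to OW-C = (30, 65, -0.3).
Solve a·Δx + b·Δy = Δh: det = 90·65 − 30·10 = 5550.
∂h/∂x = [(-1.0)·65 − (-0.3)·10] / 5550 = -0.01117
∂h/∂y = [90·(-0.3) − 30·(-1.0)] / 5550 = +0.0005405
Flow = −∇h = (+0.01117 east, -0.0005405 north), which points east.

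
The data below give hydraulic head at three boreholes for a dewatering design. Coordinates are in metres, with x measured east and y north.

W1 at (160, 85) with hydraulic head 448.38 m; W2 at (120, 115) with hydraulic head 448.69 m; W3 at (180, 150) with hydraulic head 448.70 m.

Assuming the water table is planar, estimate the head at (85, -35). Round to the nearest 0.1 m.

With h = a·x + b·y + c and W1 as origin, the differences give:
  (-40)·a + 30·b = +0.31
  20·a + 65·b = +0.32
Eliminate b (×65 and ×30, subtract): -3200·a = 10.550 → a = ∂h/∂x = -0.003297
Back-substitute: b = ∂h/∂y = +0.005937.
h(85, -35) = 448.38 + (-0.003297)·(-75) + (+0.005937)·(-120) = 448.38 +0.247 -0.712 = 447.915 m.

447.9 m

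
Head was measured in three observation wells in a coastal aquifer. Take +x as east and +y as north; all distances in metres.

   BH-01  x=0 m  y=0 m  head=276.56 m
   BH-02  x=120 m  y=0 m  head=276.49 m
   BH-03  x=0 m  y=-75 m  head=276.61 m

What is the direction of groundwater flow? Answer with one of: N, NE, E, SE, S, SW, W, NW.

∂h/∂x = (276.49 − 276.56) / (120 − 0) = -0.0005833
∂h/∂y = (276.61 − 276.56) / (-75 − 0) = -0.0006667
Flow = −∇h = (+0.0005833 east, +0.0006667 north), which points northeast.

NE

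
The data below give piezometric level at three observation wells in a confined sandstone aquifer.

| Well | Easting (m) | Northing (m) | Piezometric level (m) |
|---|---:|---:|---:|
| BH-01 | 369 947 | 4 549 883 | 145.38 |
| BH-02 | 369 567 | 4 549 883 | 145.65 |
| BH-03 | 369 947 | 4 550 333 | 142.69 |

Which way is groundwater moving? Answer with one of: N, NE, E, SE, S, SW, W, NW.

N

∂h/∂x = (145.65 − 145.38) / (369567 − 369947) = -0.0007105
∂h/∂y = (142.69 − 145.38) / (4550333 − 4549883) = -0.005978
Flow = −∇h = (+0.0007105 east, +0.005978 north), which points north.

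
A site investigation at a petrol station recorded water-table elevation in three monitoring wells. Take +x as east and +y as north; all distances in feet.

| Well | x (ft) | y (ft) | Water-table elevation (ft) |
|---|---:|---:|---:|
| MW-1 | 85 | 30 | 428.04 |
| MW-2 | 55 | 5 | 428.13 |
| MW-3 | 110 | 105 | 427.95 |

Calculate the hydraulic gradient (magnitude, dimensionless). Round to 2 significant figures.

0.0028

Three-point gradient (reference MW-1): Δ to MW-2 = (-30, -25, +0.09), Δ to MW-3 = (25, 75, -0.09).
∂h/∂x = -0.002769, ∂h/∂y = -0.0002769 (det = -1625).
|∇h| = √(-0.002769² + -0.0002769²) = 0.002783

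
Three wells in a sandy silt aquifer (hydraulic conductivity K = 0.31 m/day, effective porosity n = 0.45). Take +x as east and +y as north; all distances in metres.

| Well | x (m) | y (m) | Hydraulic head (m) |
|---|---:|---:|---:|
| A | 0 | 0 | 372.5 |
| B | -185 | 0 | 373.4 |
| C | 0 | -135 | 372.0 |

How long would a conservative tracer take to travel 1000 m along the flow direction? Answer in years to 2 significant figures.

650 years

∂h/∂x = (373.4 − 372.5) / (-185 − 0) = -0.004865
∂h/∂y = (372.0 − 372.5) / (-135 − 0) = +0.003704
|∇h| = √(-0.004865² + 0.003704²) = 0.006115
Seepage velocity v = K·i/n = 0.31 × 0.006115 / 0.45 = 0.004213 m/day.
t = 1000 / 0.004213 = 2.374e+05 days = 650 years.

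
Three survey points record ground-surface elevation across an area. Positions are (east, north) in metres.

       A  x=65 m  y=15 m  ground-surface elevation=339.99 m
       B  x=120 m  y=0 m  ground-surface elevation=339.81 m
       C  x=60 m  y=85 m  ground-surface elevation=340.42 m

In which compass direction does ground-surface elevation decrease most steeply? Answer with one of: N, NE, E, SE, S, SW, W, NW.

With z = a·x + b·y + c and A as origin, the differences give:
  55·a + (-15)·b = -0.18
  (-5)·a + 70·b = +0.43
Eliminate b (×70 and ×(-15), subtract): 3775·a = -6.150 → a = ∂z/∂x = -0.001629
Back-substitute: b = ∂z/∂y = +0.006026.
Steepest decrease is along −∇f = (+0.001629 E, -0.006026 N) → south.

S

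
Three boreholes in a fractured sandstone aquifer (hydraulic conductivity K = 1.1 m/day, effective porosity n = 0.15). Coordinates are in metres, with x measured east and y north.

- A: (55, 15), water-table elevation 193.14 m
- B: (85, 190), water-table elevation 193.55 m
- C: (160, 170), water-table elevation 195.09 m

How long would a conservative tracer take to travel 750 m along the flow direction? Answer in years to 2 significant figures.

14 years

Three-point gradient (reference A): Δ to B = (30, 175, +0.41), Δ to C = (105, 155, +1.95).
∂h/∂x = +0.02023, ∂h/∂y = -0.001126 (det = -13725).
|∇h| = √(0.02023² + -0.001126²) = 0.02026
Seepage velocity v = K·i/n = 1.1 × 0.02026 / 0.15 = 0.1486 m/day.
t = 750 / 0.1486 = 5047 days = 13.8 years.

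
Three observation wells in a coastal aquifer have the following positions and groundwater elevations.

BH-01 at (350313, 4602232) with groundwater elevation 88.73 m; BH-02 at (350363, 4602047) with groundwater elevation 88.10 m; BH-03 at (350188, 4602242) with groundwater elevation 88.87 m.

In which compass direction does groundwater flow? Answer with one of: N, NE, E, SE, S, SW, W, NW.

Differences from BH-01: to BH-02 (Δx, Δy, Δh) = (50, -185, -0.63); to BH-03 = (-125, 10, +0.14).
Determinant of the coordinate differences = 50·10 − (-125)·(-185) = -22625.
∂h/∂x = [(-0.63)·10 − (+0.14)·(-185)] / -22625 = -0.0008663
∂h/∂y = [50·(+0.14) − (-125)·(-0.63)] / -22625 = +0.003171
Flow = −∇h = (+0.0008663 east, -0.003171 north), which points south.

S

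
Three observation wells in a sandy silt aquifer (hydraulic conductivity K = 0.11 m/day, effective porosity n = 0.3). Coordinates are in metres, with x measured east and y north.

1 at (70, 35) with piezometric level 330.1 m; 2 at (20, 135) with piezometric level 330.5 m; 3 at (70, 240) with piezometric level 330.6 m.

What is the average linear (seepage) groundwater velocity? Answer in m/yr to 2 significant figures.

With h = a·x + b·y + c and 1 as origin, the differences give:
  (-50)·a + 100·b = +0.4
  0·a + 205·b = +0.5
Eliminate b (×205 and ×100, subtract): -10250·a = 32.00 → a = ∂h/∂x = -0.003122
Back-substitute: b = ∂h/∂y = +0.002439.
|∇h| = √(-0.003122² + 0.002439²) = 0.003962
Seepage velocity v = K·i/n = 0.11 × 0.003962 / 0.3 = 0.001453 m/day = 0.5307 m/yr.

0.53 m/yr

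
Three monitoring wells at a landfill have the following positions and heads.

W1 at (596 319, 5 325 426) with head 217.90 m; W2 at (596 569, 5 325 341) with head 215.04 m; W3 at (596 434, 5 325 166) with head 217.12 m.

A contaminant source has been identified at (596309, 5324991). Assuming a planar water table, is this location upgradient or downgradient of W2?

Taking W1 as reference: W2−W1 = (250, -85, -2.86); W3−W1 = (115, -260, -0.78).
Solve a·Δx + b·Δy = Δh: det = 250·(-260) − 115·(-85) = -55225.
∂h/∂x = [(-2.86)·(-260) − (-0.78)·(-85)] / -55225 = -0.01226
∂h/∂y = [250·(-0.78) − 115·(-2.86)] / -55225 = -0.002425
Head at (596309, 5324991) = 217.90 + (-0.01226)·(-10) + (-0.002425)·(-435) = 219.08 m.
That is higher than the 215.04 m at W2, so the point is upgradient.

upgradient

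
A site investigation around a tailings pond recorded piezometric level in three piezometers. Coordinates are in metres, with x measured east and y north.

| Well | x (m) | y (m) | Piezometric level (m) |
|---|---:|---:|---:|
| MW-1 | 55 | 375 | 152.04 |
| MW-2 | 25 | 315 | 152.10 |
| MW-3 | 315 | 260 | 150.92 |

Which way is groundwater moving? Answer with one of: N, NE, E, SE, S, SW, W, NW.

E

Three-point gradient (reference MW-1): Δ to MW-2 = (-30, -60, +0.06), Δ to MW-3 = (260, -115, -1.12).
∂h/∂x = -0.003890, ∂h/∂y = +0.0009449 (det = 19050).
Flow = −∇h = (+0.003890 east, -0.0009449 north), which points east.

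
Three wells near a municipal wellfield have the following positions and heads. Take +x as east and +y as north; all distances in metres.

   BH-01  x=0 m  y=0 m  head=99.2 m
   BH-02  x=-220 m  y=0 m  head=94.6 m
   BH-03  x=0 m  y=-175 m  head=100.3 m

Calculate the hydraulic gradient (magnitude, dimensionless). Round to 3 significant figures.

0.0218

∂h/∂x = (94.6 − 99.2) / (-220 − 0) = +0.02091
∂h/∂y = (100.3 − 99.2) / (-175 − 0) = -0.006286
|∇h| = √(0.02091² + -0.006286²) = 0.02183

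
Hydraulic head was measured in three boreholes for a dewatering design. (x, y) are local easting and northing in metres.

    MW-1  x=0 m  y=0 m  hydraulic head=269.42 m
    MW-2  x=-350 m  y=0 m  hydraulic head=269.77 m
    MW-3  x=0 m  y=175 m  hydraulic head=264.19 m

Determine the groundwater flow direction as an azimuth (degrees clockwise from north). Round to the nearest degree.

∂h/∂x = (269.77 − 269.42) / (-350 − 0) = -0.0010000
∂h/∂y = (264.19 − 269.42) / (175 − 0) = -0.02989
Flow direction (−∇h) has components (+0.0010000 E, +0.02989 N).
Azimuth = atan2(E, N) = atan2(+0.0010000, +0.02989) = 1.9° ≈ 002°.

002°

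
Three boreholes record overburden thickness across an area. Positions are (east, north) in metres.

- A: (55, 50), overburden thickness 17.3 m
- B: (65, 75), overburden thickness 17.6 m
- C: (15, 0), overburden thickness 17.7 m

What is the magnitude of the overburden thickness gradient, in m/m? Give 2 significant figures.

With d = a·x + b·y + c and A as origin, the differences give:
  10·a + 25·b = +0.3
  (-40)·a + (-50)·b = +0.4
Eliminate b (×(-50) and ×25, subtract): 500·a = -25.00 → a = ∂d/∂x = -0.05000
Back-substitute: b = ∂d/∂y = +0.03200.
|∇f| = √(-0.05000² + 0.03200²) = 0.05936 m/m

0.059 m/m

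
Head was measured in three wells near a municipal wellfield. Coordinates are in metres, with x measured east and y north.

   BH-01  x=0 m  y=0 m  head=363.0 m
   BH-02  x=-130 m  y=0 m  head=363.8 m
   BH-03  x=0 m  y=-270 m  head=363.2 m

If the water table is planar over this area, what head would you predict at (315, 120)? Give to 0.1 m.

∂h/∂x = (363.8 − 363.0) / (-130 − 0) = -0.006154
∂h/∂y = (363.2 − 363.0) / (-270 − 0) = -0.0007407
h(315, 120) = 363.0 + (-0.006154)·(315) + (-0.0007407)·(120) = 363.0 -1.938 -0.089 = 360.973 m.

361.0 m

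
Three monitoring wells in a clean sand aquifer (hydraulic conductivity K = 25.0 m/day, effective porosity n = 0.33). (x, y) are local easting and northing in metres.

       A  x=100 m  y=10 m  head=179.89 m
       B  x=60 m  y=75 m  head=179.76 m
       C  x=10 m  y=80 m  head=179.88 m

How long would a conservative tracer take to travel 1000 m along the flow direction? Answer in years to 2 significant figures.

7.8 years

Differences from A: to B (Δx, Δy, Δh) = (-40, 65, -0.13); to C = (-90, 70, -0.01).
Solve a·Δx + b·Δy = Δh: det = (-40)·70 − (-90)·65 = 3050.
∂h/∂x = [(-0.13)·70 − (-0.01)·65] / 3050 = -0.002770
∂h/∂y = [(-40)·(-0.01) − (-90)·(-0.13)] / 3050 = -0.003705
|∇h| = √(-0.002770² + -0.003705²) = 0.004626
Seepage velocity v = K·i/n = 25.0 × 0.004626 / 0.33 = 0.3505 m/day.
t = 1000 / 0.3505 = 2853 days = 7.81 years.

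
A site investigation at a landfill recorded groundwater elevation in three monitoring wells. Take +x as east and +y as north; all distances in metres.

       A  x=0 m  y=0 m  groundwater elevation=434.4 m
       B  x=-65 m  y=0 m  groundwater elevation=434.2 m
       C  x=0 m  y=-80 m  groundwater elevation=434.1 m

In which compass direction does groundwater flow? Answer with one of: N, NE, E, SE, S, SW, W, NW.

SW

∂h/∂x = (434.2 − 434.4) / (-65 − 0) = +0.003077
∂h/∂y = (434.1 − 434.4) / (-80 − 0) = +0.003750
Flow = −∇h = (-0.003077 east, -0.003750 north), which points southwest.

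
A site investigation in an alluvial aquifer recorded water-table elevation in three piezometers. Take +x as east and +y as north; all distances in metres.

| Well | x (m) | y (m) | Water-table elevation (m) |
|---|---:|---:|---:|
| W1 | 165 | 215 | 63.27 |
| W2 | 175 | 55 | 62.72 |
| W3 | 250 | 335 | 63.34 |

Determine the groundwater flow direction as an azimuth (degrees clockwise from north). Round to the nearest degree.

Taking W1 as reference: W2−W1 = (10, -160, -0.55); W3−W1 = (85, 120, +0.07).
Determinant of the coordinate differences = 10·120 − 85·(-160) = 14800.
∂h/∂x = [(-0.55)·120 − (+0.07)·(-160)] / 14800 = -0.003703
∂h/∂y = [10·(+0.07) − 85·(-0.55)] / 14800 = +0.003206
Flow direction (−∇h) has components (+0.003703 E, -0.003206 N).
Azimuth = atan2(E, N) = atan2(+0.003703, -0.003206) = 130.9° ≈ 131°.

131°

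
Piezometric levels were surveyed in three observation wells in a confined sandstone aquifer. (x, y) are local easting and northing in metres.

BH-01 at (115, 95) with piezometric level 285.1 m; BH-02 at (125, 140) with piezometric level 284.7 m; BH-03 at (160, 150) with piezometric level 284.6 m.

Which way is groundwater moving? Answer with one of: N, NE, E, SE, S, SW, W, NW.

Differences from BH-01: to BH-02 (Δx, Δy, Δh) = (10, 45, -0.4); to BH-03 = (45, 55, -0.5).
Determinant of the coordinate differences = 10·55 − 45·45 = -1475.
∂h/∂x = [(-0.4)·55 − (-0.5)·45] / -1475 = -0.0003390
∂h/∂y = [10·(-0.5) − 45·(-0.4)] / -1475 = -0.008814
Flow = −∇h = (+0.0003390 east, +0.008814 north), which points north.

N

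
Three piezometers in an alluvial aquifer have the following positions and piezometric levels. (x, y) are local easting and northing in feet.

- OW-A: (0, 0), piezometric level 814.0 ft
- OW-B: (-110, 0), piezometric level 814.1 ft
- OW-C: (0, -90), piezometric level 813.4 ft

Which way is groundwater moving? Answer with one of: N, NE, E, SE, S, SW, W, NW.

∂h/∂x = (814.1 − 814.0) / (-110 − 0) = -0.0009091
∂h/∂y = (813.4 − 814.0) / (-90 − 0) = +0.006667
Flow = −∇h = (+0.0009091 east, -0.006667 north), which points south.

S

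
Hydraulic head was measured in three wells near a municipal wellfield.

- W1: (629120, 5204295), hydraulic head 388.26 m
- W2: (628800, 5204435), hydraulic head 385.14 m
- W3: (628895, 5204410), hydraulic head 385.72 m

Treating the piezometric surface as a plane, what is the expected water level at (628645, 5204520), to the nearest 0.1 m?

383.3 m

Differences from W1: to W2 (Δx, Δy, Δh) = (-320, 140, -3.12); to W3 = (-225, 115, -2.54).
Solve a·Δx + b·Δy = Δh: det = (-320)·115 − (-225)·140 = -5300.
∂h/∂x = [(-3.12)·115 − (-2.54)·140] / -5300 = +0.0006038
∂h/∂y = [(-320)·(-2.54) − (-225)·(-3.12)] / -5300 = -0.02091
h(628645, 5204520) = 388.26 + (+0.0006038)·(-475) + (-0.02091)·(225) = 388.26 -0.287 -4.704 = 383.269 m.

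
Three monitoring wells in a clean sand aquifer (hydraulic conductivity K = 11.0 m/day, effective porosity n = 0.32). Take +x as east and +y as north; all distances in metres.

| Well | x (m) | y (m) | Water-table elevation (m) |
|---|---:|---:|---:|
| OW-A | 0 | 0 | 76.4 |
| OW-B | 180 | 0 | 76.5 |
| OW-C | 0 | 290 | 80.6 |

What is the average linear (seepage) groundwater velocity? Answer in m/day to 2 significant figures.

0.50 m/day

∂h/∂x = (76.5 − 76.4) / (180 − 0) = +0.0005556
∂h/∂y = (80.6 − 76.4) / (290 − 0) = +0.01448
|∇h| = √(0.0005556² + 0.01448²) = 0.01449
Seepage velocity v = K·i/n = 11.0 × 0.01449 / 0.32 = 0.4981 m/day.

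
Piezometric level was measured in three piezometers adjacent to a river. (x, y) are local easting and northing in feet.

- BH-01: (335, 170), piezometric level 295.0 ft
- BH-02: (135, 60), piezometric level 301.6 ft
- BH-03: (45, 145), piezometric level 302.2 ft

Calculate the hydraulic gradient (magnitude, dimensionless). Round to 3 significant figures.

Taking BH-01 as reference: BH-02−BH-01 = (-200, -110, +6.6); BH-03−BH-01 = (-290, -25, +7.2).
Solve a·Δx + b·Δy = Δh: det = (-200)·(-25) − (-290)·(-110) = -26900.
∂h/∂x = [(+6.6)·(-25) − (+7.2)·(-110)] / -26900 = -0.02331
∂h/∂y = [(-200)·(+7.2) − (-290)·(+6.6)] / -26900 = -0.01762
|∇h| = √(-0.02331² + -0.01762²) = 0.02922

0.0292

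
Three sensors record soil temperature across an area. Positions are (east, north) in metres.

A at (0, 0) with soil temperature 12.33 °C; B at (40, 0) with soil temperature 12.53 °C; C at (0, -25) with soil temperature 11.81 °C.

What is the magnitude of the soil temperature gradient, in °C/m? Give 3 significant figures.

0.0214 °C/m

∂T/∂x = (12.53 − 12.33) / (40 − 0) = +0.005000
∂T/∂y = (11.81 − 12.33) / (-25 − 0) = +0.02080
|∇f| = √(0.005000² + 0.02080²) = 0.02139 °C/m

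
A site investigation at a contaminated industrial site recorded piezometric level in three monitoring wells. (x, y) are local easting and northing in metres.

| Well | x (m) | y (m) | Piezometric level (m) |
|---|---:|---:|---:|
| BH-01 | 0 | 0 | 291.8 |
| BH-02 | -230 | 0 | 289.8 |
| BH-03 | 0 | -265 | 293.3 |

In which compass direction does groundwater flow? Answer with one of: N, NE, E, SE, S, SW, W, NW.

∂h/∂x = (289.8 − 291.8) / (-230 − 0) = +0.008696
∂h/∂y = (293.3 − 291.8) / (-265 − 0) = -0.005660
Flow = −∇h = (-0.008696 east, +0.005660 north), which points northwest.

NW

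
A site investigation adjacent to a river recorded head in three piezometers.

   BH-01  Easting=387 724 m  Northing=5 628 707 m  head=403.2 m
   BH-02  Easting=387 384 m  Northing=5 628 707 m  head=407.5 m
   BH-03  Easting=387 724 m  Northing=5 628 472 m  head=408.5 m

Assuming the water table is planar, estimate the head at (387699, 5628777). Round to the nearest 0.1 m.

∂h/∂x = (407.5 − 403.2) / (387384 − 387724) = -0.01265
∂h/∂y = (408.5 − 403.2) / (5628472 − 5628707) = -0.02255
h(387699, 5628777) = 403.2 + (-0.01265)·(-25) + (-0.02255)·(70) = 403.2 +0.316 -1.579 = 401.937 m.

401.9 m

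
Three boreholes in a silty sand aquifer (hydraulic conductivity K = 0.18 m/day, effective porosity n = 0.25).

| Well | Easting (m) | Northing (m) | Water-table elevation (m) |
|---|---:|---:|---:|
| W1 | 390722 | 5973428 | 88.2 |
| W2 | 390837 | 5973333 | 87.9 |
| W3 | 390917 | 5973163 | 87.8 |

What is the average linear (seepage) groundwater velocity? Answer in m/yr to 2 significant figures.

Taking W1 as reference: W2−W1 = (115, -95, -0.3); W3−W1 = (195, -265, -0.4).
Solve a·Δx + b·Δy = Δh: det = 115·(-265) − 195·(-95) = -11950.
∂h/∂x = [(-0.3)·(-265) − (-0.4)·(-95)] / -11950 = -0.003473
∂h/∂y = [115·(-0.4) − 195·(-0.3)] / -11950 = -0.001046
|∇h| = √(-0.003473² + -0.001046²) = 0.003627
Seepage velocity v = K·i/n = 0.18 × 0.003627 / 0.25 = 0.002611 m/day = 0.9537 m/yr.

0.95 m/yr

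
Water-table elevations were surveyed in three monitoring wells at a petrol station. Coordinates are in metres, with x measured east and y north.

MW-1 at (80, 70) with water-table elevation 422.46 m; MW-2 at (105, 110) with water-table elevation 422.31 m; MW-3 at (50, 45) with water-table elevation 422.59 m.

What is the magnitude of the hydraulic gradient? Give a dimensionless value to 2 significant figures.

Three-point gradient (reference MW-1): Δ to MW-2 = (25, 40, -0.15), Δ to MW-3 = (-30, -25, +0.13).
∂h/∂x = -0.002522, ∂h/∂y = -0.002174 (det = 575).
|∇h| = √(-0.002522² + -0.002174²) = 0.00333

0.0033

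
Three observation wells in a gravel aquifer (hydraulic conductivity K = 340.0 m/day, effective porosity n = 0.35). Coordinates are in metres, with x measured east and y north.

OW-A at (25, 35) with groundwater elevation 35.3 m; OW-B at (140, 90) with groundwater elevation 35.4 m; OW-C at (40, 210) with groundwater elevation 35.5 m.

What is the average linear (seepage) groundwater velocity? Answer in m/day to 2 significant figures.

1.1 m/day

Taking OW-A as reference: OW-B−OW-A = (115, 55, +0.1); OW-C−OW-A = (15, 175, +0.2).
Solve a·Δx + b·Δy = Δh: det = 115·175 − 15·55 = 19300.
∂h/∂x = [(+0.1)·175 − (+0.2)·55] / 19300 = +0.0003368
∂h/∂y = [115·(+0.2) − 15·(+0.1)] / 19300 = +0.001114
|∇h| = √(0.0003368² + 0.001114²) = 0.001164
Seepage velocity v = K·i/n = 340.0 × 0.001164 / 0.35 = 1.131 m/day.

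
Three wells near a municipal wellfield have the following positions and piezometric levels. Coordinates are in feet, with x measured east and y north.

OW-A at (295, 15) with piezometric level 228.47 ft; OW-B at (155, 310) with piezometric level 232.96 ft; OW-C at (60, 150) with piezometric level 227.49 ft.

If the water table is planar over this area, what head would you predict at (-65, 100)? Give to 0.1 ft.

Three-point gradient (reference OW-A): Δ to OW-B = (-140, 295, +4.49), Δ to OW-C = (-235, 135, -0.98).
∂h/∂x = +0.01775, ∂h/∂y = +0.02365 (det = 50425).
h(-65, 100) = 228.47 + (+0.01775)·(-360) + (+0.02365)·(85) = 228.47 -6.391 +2.010 = 224.088 ft.

224.1 ft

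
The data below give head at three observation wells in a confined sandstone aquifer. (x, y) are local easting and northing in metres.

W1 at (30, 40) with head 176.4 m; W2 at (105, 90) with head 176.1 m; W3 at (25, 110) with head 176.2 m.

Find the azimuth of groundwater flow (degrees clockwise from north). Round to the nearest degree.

Differences from W1: to W2 (Δx, Δy, Δh) = (75, 50, -0.3); to W3 = (-5, 70, -0.2).
Solve a·Δx + b·Δy = Δh: det = 75·70 − (-5)·50 = 5500.
∂h/∂x = [(-0.3)·70 − (-0.2)·50] / 5500 = -0.002000
∂h/∂y = [75·(-0.2) − (-5)·(-0.3)] / 5500 = -0.003000
Flow direction (−∇h) has components (+0.002000 E, +0.003000 N).
Azimuth = atan2(E, N) = atan2(+0.002000, +0.003000) = 33.7° ≈ 034°.

034°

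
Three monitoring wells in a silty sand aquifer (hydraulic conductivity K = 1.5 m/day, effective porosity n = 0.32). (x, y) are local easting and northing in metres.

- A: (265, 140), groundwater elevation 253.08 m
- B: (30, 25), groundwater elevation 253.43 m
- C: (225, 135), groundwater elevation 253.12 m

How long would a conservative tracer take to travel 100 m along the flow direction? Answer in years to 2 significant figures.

37 years

With h = a·x + b·y + c and A as origin, the differences give:
  (-235)·a + (-115)·b = +0.35
  (-40)·a + (-5)·b = +0.04
Eliminate b (×(-5) and ×(-115), subtract): -3425·a = 2.850 → a = ∂h/∂x = -0.0008321
Back-substitute: b = ∂h/∂y = -0.001343.
|∇h| = √(-0.0008321² + -0.001343²) = 0.00158
Seepage velocity v = K·i/n = 1.5 × 0.00158 / 0.32 = 0.007406 m/day.
t = 100 / 0.007406 = 1.35e+04 days = 37 years.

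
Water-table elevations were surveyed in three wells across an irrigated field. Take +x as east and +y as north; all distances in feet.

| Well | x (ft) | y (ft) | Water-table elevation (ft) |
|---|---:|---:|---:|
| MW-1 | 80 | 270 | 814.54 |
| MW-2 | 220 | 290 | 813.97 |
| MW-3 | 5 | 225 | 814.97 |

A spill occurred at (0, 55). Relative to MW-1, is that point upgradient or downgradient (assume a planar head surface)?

upgradient

Taking MW-1 as reference: MW-2−MW-1 = (140, 20, -0.57); MW-3−MW-1 = (-75, -45, +0.43).
Solve a·Δx + b·Δy = Δh: det = 140·(-45) − (-75)·20 = -4800.
∂h/∂x = [(-0.57)·(-45) − (+0.43)·20] / -4800 = -0.003552
∂h/∂y = [140·(+0.43) − (-75)·(-0.57)] / -4800 = -0.003635
Head at (0, 55) = 814.54 + (-0.003552)·(-80) + (-0.003635)·(-215) = 815.61 ft.
That is higher than the 814.54 ft at MW-1, so the point is upgradient.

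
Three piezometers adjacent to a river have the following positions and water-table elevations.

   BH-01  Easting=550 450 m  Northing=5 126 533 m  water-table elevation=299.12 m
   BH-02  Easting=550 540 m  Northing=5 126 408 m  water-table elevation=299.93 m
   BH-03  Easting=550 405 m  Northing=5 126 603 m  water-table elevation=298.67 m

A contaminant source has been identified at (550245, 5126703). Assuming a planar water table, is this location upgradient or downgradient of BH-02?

Differences from BH-01: to BH-02 (Δx, Δy, Δh) = (90, -125, +0.81); to BH-03 = (-45, 70, -0.45).
Solve a·Δx + b·Δy = Δh: det = 90·70 − (-45)·(-125) = 675.
∂h/∂x = [(+0.81)·70 − (-0.45)·(-125)] / 675 = +0.0006667
∂h/∂y = [90·(-0.45) − (-45)·(+0.81)] / 675 = -0.006000
Head at (550245, 5126703) = 299.12 + (+0.0006667)·(-205) + (-0.006000)·(170) = 297.96 m.
That is lower than the 299.93 m at BH-02, so the point is downgradient.

downgradient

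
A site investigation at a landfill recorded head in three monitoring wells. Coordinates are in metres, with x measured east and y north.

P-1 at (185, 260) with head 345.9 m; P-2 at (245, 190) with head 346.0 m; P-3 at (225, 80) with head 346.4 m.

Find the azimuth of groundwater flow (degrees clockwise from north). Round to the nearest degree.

Three-point gradient (reference P-1): Δ to P-2 = (60, -70, +0.1), Δ to P-3 = (40, -180, +0.5).
∂h/∂x = -0.002125, ∂h/∂y = -0.003250 (det = -8000).
Flow direction (−∇h) has components (+0.002125 E, +0.003250 N).
Azimuth = atan2(E, N) = atan2(+0.002125, +0.003250) = 33.2° ≈ 033°.

033°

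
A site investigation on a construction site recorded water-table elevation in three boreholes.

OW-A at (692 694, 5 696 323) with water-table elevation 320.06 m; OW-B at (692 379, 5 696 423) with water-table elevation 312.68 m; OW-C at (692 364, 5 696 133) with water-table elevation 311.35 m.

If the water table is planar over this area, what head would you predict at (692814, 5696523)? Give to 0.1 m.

Taking OW-A as reference: OW-B−OW-A = (-315, 100, -7.38); OW-C−OW-A = (-330, -190, -8.71).
Determinant of the coordinate differences = (-315)·(-190) − (-330)·100 = 92850.
∂h/∂x = [(-7.38)·(-190) − (-8.71)·100] / 92850 = +0.02448
∂h/∂y = [(-315)·(-8.71) − (-330)·(-7.38)] / 92850 = +0.003320
h(692814, 5696523) = 320.06 + (+0.02448)·(120) + (+0.003320)·(200) = 320.06 +2.938 +0.664 = 323.662 m.

323.7 m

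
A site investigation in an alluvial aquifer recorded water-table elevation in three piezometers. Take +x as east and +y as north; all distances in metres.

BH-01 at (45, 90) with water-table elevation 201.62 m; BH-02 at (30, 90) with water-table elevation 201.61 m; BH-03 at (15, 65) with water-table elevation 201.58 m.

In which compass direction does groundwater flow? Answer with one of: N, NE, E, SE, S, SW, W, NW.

SW

Differences from BH-01: to BH-02 (Δx, Δy, Δh) = (-15, 0, -0.01); to BH-03 = (-30, -25, -0.04).
Determinant of the coordinate differences = (-15)·(-25) − (-30)·0 = 375.
∂h/∂x = [(-0.01)·(-25) − (-0.04)·0] / 375 = +0.0006667
∂h/∂y = [(-15)·(-0.04) − (-30)·(-0.01)] / 375 = +0.0008000
Flow = −∇h = (-0.0006667 east, -0.0008000 north), which points southwest.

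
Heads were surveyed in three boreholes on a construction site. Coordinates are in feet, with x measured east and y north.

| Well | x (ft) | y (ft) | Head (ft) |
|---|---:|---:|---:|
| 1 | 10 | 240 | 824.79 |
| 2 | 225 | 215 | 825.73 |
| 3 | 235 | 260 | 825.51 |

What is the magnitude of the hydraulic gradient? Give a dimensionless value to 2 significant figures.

Differences from 1: to 2 (Δx, Δy, Δh) = (215, -25, +0.94); to 3 = (225, 20, +0.72).
Solve a·Δx + b·Δy = Δh: det = 215·20 − 225·(-25) = 9925.
∂h/∂x = [(+0.94)·20 − (+0.72)·(-25)] / 9925 = +0.003708
∂h/∂y = [215·(+0.72) − 225·(+0.94)] / 9925 = -0.005713
|∇h| = √(0.003708² + -0.005713²) = 0.006811

0.0068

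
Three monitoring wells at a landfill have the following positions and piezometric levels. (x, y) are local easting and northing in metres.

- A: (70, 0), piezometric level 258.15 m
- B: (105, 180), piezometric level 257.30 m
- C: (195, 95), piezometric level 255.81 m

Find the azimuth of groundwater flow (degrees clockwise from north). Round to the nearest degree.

Differences from A: to B (Δx, Δy, Δh) = (35, 180, -0.85); to C = (125, 95, -2.34).
Determinant of the coordinate differences = 35·95 − 125·180 = -19175.
∂h/∂x = [(-0.85)·95 − (-2.34)·180] / -19175 = -0.01775
∂h/∂y = [35·(-2.34) − 125·(-0.85)] / -19175 = -0.001270
Flow direction (−∇h) has components (+0.01775 E, +0.001270 N).
Azimuth = atan2(E, N) = atan2(+0.01775, +0.001270) = 85.9° ≈ 086°.

086°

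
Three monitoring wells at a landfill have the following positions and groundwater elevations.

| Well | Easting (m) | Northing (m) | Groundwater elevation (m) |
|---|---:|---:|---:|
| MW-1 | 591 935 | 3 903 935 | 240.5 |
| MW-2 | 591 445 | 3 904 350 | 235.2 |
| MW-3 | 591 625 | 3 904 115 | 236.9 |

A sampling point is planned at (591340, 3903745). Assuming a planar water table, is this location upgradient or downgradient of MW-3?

downgradient

Taking MW-1 as reference: MW-2−MW-1 = (-490, 415, -5.3); MW-3−MW-1 = (-310, 180, -3.6).
Determinant of the coordinate differences = (-490)·180 − (-310)·415 = 40450.
∂h/∂x = [(-5.3)·180 − (-3.6)·415] / 40450 = +0.01335
∂h/∂y = [(-490)·(-3.6) − (-310)·(-5.3)] / 40450 = +0.002991
Head at (591340, 3903745) = 240.5 + (+0.01335)·(-595) + (+0.002991)·(-190) = 231.99 m.
That is lower than the 236.9 m at MW-3, so the point is downgradient.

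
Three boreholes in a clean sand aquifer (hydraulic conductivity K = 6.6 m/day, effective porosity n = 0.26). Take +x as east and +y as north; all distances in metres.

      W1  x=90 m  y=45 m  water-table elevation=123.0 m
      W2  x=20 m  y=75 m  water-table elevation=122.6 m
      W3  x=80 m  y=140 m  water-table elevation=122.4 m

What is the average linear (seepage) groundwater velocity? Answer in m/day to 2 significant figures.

0.17 m/day

With h = a·x + b·y + c and W1 as origin, the differences give:
  (-70)·a + 30·b = -0.4
  (-10)·a + 95·b = -0.6
Eliminate b (×95 and ×30, subtract): -6350·a = -20.00 → a = ∂h/∂x = +0.003150
Back-substitute: b = ∂h/∂y = -0.005984.
|∇h| = √(0.003150² + -0.005984²) = 0.006762
Seepage velocity v = K·i/n = 6.6 × 0.006762 / 0.26 = 0.1717 m/day.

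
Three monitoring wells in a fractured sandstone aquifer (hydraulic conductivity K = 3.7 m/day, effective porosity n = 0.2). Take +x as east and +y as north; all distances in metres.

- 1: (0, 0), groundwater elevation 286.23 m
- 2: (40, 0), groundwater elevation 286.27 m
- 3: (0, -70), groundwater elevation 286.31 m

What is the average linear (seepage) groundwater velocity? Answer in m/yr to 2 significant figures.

10 m/yr

∂h/∂x = (286.27 − 286.23) / (40 − 0) = +0.0010000
∂h/∂y = (286.31 − 286.23) / (-70 − 0) = -0.001143
|∇h| = √(0.0010000² + -0.001143²) = 0.001519
Seepage velocity v = K·i/n = 3.7 × 0.001519 / 0.2 = 0.0281 m/day = 10.26 m/yr.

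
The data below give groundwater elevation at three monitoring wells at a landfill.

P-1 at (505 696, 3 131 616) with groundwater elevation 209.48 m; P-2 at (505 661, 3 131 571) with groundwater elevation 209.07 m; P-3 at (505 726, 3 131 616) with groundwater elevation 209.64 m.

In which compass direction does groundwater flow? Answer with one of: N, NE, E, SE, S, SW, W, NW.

SW

Taking P-1 as reference: P-2−P-1 = (-35, -45, -0.41); P-3−P-1 = (30, 0, +0.16).
Determinant of the coordinate differences = (-35)·0 − 30·(-45) = 1350.
∂h/∂x = [(-0.41)·0 − (+0.16)·(-45)] / 1350 = +0.005333
∂h/∂y = [(-35)·(+0.16) − 30·(-0.41)] / 1350 = +0.004963
Flow = −∇h = (-0.005333 east, -0.004963 north), which points southwest.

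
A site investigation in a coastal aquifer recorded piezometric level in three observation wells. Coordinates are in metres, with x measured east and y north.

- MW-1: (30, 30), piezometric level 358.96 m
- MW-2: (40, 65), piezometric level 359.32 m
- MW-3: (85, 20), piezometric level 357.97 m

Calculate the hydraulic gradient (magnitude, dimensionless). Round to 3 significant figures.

With h = a·x + b·y + c and MW-1 as origin, the differences give:
  10·a + 35·b = +0.36
  55·a + (-10)·b = -0.99
Eliminate b (×(-10) and ×35, subtract): -2025·a = 31.050 → a = ∂h/∂x = -0.01533
Back-substitute: b = ∂h/∂y = +0.01467.
|∇h| = √(-0.01533² + 0.01467²) = 0.02122

0.0212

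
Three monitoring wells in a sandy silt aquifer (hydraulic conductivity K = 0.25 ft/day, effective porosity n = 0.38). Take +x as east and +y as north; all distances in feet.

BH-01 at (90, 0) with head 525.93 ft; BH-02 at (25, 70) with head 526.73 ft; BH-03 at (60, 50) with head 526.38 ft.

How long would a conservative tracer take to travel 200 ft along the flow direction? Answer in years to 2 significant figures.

With h = a·x + b·y + c and BH-01 as origin, the differences give:
  (-65)·a + 70·b = +0.80
  (-30)·a + 50·b = +0.45
Eliminate b (×50 and ×70, subtract): -1150·a = 8.500 → a = ∂h/∂x = -0.007391
Back-substitute: b = ∂h/∂y = +0.004565.
|∇h| = √(-0.007391² + 0.004565²) = 0.008687
Seepage velocity v = K·i/n = 0.25 × 0.008687 / 0.38 = 0.005715 ft/day.
t = 200 / 0.005715 = 3.5e+04 days = 95.8 years.

96 years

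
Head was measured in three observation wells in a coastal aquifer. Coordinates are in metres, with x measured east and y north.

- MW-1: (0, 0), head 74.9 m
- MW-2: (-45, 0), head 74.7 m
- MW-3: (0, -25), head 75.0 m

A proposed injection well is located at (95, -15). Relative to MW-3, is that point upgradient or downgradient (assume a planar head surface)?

upgradient

∂h/∂x = (74.7 − 74.9) / (-45 − 0) = +0.004444
∂h/∂y = (75.0 − 74.9) / (-25 − 0) = -0.004000
Head at (95, -15) = 74.9 + (+0.004444)·(95) + (-0.004000)·(-15) = 75.38 m.
That is higher than the 75.0 m at MW-3, so the point is upgradient.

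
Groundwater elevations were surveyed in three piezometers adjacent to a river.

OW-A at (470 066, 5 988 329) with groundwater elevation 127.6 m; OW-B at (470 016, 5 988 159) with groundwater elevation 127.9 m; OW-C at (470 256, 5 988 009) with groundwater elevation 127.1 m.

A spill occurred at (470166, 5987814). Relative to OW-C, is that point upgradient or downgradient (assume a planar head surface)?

With h = a·x + b·y + c and OW-A as origin, the differences give:
  (-50)·a + (-170)·b = +0.3
  190·a + (-320)·b = -0.5
Eliminate b (×(-320) and ×(-170), subtract): 48300·a = -181.00 → a = ∂h/∂x = -0.003747
Back-substitute: b = ∂h/∂y = -0.0006625.
Head at (470166, 5987814) = 127.6 + (-0.003747)·(100) + (-0.0006625)·(-515) = 127.57 m.
That is higher than the 127.1 m at OW-C, so the point is upgradient.

upgradient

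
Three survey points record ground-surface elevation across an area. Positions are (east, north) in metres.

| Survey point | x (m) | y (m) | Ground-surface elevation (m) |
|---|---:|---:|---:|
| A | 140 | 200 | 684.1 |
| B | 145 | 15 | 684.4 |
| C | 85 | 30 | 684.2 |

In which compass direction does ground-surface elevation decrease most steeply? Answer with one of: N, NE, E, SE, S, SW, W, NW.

With z = a·x + b·y + c and A as origin, the differences give:
  5·a + (-185)·b = +0.3
  (-55)·a + (-170)·b = +0.1
Eliminate b (×(-170) and ×(-185), subtract): -11025·a = -32.50 → a = ∂z/∂x = +0.002948
Back-substitute: b = ∂z/∂y = -0.001542.
Steepest decrease is along −∇f = (-0.002948 E, +0.001542 N) → northwest.

NW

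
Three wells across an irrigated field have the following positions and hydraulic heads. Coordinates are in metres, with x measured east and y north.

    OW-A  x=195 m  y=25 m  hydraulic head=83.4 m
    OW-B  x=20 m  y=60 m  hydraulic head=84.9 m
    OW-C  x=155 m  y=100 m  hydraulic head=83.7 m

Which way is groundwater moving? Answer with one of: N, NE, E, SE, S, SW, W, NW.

E

Taking OW-A as reference: OW-B−OW-A = (-175, 35, +1.5); OW-C−OW-A = (-40, 75, +0.3).
Determinant of the coordinate differences = (-175)·75 − (-40)·35 = -11725.
∂h/∂x = [(+1.5)·75 − (+0.3)·35] / -11725 = -0.008699
∂h/∂y = [(-175)·(+0.3) − (-40)·(+1.5)] / -11725 = -0.0006397
Flow = −∇h = (+0.008699 east, +0.0006397 north), which points east.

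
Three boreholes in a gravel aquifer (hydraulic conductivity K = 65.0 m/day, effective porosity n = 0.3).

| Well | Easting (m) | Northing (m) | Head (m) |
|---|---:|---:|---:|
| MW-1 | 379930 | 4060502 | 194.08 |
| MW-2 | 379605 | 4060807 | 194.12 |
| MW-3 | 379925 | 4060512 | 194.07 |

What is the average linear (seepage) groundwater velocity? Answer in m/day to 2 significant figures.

Differences from MW-1: to MW-2 (Δx, Δy, Δh) = (-325, 305, +0.04); to MW-3 = (-5, 10, -0.01).
Solve a·Δx + b·Δy = Δh: det = (-325)·10 − (-5)·305 = -1725.
∂h/∂x = [(+0.04)·10 − (-0.01)·305] / -1725 = -0.002000
∂h/∂y = [(-325)·(-0.01) − (-5)·(+0.04)] / -1725 = -0.002000
|∇h| = √(-0.002000² + -0.002000²) = 0.002828
Seepage velocity v = K·i/n = 65.0 × 0.002828 / 0.3 = 0.6127 m/day.

0.61 m/day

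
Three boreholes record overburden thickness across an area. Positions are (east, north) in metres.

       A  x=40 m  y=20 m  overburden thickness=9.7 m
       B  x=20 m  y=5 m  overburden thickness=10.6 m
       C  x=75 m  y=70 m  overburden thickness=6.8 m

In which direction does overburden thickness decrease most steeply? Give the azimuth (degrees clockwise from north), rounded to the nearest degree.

Three-point gradient (reference A): Δ to B = (-20, -15, +0.9), Δ to C = (35, 50, -2.9).
∂d/∂x = -0.003158, ∂d/∂y = -0.05579 (det = -475).
Steepest decrease is along −∇f: components (+0.003158 E, +0.05579 N).
Azimuth = atan2(+0.003158, +0.05579) = 3.2° ≈ 003°.

003°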